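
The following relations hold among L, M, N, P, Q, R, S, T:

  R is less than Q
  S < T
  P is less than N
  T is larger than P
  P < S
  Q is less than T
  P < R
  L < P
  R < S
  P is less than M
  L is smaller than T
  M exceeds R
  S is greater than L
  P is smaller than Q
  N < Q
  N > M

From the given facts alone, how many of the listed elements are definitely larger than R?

5

The elements the relations force above R are M, N, Q, S, T — no chain reaches any other.
That is 5.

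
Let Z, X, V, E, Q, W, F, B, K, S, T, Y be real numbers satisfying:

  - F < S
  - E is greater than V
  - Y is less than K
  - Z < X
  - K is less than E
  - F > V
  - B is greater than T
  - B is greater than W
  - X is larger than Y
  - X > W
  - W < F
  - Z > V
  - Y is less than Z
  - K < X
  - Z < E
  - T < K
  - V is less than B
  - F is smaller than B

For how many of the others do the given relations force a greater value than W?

From W the given relations immediately reach F, X, B.
From those, S — 4 in total.
Nothing else is reachable above W; 4 in all.

4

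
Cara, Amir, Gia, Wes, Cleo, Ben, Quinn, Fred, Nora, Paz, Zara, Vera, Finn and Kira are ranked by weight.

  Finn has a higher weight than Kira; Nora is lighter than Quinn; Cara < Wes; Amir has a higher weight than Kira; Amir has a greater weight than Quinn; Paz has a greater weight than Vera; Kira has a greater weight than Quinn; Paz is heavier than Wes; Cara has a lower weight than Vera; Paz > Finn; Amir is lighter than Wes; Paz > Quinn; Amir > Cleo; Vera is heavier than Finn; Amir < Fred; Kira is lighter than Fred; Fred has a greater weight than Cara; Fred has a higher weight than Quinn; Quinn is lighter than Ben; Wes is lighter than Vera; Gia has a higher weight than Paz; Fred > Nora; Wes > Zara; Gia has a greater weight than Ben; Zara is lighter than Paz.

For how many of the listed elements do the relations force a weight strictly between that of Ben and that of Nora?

1

Chaining upward from Nora reaches: Quinn, Kira, Amir, Fred, Finn, Wes, Vera, Paz, Gia.
Chaining downward from Ben reaches: Quinn.
Strictly between Nora and Ben are those in both lists: Quinn — 1 element.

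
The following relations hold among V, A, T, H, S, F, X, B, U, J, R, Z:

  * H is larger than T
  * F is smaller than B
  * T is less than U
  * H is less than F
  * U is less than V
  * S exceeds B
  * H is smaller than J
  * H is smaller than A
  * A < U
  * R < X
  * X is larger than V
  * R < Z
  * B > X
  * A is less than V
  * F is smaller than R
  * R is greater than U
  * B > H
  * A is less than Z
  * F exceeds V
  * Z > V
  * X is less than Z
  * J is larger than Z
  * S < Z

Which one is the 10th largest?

Piecing the relations together gives one ordering: T < H < A < U < V < F < R < X < B < S < Z < J.
The 10th largest is A.

A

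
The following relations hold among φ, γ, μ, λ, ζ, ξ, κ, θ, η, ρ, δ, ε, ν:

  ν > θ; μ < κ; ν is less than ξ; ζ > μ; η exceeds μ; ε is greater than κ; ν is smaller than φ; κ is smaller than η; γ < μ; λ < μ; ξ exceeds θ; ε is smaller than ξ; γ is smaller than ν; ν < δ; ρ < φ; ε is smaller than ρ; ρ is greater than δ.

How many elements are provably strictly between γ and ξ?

4

The relations place γ below ξ. An element lies strictly between them when it is forced above γ and also forced below ξ.
Above γ: {μ, ν, κ, η, ε, ζ, δ, ρ, φ}. Below ξ: {θ, λ, μ, ν, κ, ε}.
Intersection: {μ, ν, κ, ε} — 4.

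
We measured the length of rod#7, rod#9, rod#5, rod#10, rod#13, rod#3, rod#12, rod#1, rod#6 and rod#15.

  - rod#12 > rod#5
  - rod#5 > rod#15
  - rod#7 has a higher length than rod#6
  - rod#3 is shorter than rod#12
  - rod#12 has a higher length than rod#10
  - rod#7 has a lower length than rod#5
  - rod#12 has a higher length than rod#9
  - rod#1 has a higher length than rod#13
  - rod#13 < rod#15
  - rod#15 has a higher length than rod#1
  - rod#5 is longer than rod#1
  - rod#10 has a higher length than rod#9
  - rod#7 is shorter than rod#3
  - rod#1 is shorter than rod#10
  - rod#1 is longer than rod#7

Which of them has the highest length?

Chaining downward from rod#12: directly below it, rod#3, rod#5, rod#9, rod#10; then rod#7, rod#1, rod#15; then rod#6, rod#13.
That covers every other element, and nothing is given above rod#12, so rod#12 is the highest length.

rod#12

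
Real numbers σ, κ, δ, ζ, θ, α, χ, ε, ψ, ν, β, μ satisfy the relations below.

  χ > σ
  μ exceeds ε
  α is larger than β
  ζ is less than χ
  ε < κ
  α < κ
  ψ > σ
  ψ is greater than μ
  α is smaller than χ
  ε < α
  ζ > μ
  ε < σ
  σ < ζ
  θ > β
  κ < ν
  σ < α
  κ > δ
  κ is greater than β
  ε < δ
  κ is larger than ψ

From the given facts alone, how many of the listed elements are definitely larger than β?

From β the given relations immediately reach θ, α, κ.
From those, χ, ν — 5 in total.
No other element is forced above β by the given relations, so the count is 5.

5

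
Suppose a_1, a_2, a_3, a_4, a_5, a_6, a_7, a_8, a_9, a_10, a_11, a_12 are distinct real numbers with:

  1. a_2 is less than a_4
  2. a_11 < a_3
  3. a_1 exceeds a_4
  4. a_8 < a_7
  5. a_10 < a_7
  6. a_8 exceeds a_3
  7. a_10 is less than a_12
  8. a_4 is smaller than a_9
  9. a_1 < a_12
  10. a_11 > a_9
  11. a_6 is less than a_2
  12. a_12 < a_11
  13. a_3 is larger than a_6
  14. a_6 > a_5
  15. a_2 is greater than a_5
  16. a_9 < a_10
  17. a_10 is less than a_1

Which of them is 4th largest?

a_11

The consecutive relations fix a unique order: a_5 < a_6 < a_2 < a_4 < a_9 < a_10 < a_1 < a_12 < a_11 < a_3 < a_8 < a_7.
Counting 4 from the largest end gives a_11.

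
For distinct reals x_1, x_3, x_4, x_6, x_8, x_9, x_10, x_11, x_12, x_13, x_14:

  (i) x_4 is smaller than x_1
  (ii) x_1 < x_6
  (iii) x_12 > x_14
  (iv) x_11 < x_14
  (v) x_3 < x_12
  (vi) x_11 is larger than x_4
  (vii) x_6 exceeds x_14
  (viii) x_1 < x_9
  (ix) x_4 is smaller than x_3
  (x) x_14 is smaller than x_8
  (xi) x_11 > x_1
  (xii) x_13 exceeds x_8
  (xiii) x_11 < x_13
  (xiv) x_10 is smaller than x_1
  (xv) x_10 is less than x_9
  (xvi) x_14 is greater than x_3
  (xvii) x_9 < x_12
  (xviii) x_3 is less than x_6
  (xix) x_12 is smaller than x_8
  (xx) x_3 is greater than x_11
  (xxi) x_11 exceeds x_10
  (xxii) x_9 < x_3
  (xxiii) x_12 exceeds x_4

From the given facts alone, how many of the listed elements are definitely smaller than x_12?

The elements the relations force below x_12 are x_10, x_4, x_1, x_9, x_11, x_3, x_14 — no chain reaches any other.
That is 7.

7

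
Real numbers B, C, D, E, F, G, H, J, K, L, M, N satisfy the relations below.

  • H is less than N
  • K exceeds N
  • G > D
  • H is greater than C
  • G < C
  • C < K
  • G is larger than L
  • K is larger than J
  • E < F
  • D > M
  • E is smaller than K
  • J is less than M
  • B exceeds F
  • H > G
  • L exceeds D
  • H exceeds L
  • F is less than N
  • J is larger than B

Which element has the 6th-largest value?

Chaining the given pairs: E < F < B < J < M < D < L < G < C < H < N < K.
The 6th largest is L.

L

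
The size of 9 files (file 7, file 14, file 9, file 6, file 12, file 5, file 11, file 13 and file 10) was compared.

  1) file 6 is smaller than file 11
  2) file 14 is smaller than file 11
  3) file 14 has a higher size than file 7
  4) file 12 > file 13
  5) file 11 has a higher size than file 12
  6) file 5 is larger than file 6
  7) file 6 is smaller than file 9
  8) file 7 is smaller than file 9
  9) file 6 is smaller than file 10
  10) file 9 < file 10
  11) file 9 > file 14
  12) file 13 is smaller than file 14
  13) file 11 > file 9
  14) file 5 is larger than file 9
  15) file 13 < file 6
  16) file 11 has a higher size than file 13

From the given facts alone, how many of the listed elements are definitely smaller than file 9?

4

The elements the relations force below file 9 are file 13, file 6, file 7, file 14 — no chain reaches any other.
That is 4.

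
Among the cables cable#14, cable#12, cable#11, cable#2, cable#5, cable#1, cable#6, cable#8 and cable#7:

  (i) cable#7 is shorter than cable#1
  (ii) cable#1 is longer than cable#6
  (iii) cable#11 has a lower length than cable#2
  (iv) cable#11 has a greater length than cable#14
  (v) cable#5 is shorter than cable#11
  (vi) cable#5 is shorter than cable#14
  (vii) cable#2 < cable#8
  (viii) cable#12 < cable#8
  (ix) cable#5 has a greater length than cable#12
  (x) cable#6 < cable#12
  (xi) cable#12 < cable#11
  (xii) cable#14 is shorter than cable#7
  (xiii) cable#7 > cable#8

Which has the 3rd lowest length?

cable#5

Chaining the given pairs: cable#6 < cable#12 < cable#5 < cable#14 < cable#11 < cable#2 < cable#8 < cable#7 < cable#1.
Counting 3 from the smallest end gives cable#5.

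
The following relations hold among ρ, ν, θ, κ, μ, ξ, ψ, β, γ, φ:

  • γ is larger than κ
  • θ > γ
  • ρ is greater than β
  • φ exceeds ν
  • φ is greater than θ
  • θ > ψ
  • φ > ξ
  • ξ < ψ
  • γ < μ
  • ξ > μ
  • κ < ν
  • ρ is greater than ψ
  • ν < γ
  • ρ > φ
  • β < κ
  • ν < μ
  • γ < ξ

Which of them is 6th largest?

Chaining the given pairs: β < κ < ν < γ < μ < ξ < ψ < θ < φ < ρ.
Counting 6 from the largest end gives μ.

μ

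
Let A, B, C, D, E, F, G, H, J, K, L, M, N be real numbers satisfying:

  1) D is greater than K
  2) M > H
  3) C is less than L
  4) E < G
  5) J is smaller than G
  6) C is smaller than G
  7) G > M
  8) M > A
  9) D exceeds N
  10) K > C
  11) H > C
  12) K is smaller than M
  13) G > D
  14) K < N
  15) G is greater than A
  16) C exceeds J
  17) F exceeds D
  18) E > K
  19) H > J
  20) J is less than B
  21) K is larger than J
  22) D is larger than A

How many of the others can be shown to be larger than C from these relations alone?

9

The elements the relations force above C are H, K, M, N, D, E, L, F, G — no chain reaches any other.
That is 9.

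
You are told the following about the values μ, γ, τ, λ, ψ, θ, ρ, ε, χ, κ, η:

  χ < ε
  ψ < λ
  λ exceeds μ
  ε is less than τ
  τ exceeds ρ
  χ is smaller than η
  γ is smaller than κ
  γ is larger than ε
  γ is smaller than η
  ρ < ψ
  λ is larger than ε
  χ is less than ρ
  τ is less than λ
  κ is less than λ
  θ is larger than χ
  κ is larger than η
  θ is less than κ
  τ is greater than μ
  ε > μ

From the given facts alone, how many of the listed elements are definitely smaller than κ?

6

Directly below κ: θ, γ, η.
One step further: χ, ε (5 so far).
One step further: μ (6 so far).
No other element is forced below κ by the given relations, so the count is 6.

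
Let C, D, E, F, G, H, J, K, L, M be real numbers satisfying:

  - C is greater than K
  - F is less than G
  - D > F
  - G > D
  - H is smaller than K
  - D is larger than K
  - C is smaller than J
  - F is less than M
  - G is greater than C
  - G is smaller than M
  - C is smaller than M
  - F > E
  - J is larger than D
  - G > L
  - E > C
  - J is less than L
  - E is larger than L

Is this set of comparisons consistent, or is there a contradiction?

inconsistent

Chaining the given relations yields J < L < E < F < D, so J < D. But one relation states D < J. These cannot both hold.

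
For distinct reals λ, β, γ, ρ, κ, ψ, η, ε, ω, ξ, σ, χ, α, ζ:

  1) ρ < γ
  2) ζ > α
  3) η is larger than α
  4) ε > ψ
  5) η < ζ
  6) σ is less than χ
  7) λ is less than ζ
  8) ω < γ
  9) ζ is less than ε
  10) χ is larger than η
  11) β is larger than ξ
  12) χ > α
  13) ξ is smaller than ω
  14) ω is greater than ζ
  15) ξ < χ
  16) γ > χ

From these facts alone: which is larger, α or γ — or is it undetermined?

The relevant relations are α < η; η < ζ; ζ < ω; ω < γ.
Together: α < η < ζ < ω < γ.
So γ is larger.

γ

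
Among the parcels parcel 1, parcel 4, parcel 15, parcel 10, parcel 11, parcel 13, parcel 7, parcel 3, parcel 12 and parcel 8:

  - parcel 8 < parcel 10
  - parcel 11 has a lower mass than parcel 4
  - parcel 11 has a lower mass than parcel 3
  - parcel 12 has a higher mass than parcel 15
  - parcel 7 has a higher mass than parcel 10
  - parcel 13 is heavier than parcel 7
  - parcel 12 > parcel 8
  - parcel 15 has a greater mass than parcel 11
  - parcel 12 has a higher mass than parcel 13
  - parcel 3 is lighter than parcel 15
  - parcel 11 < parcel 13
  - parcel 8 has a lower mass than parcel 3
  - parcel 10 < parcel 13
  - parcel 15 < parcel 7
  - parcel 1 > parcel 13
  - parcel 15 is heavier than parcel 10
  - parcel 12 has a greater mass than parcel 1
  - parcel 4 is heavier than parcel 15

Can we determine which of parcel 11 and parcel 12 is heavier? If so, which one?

parcel 12

Chaining the given relations: parcel 11 < parcel 3 < parcel 15 < parcel 7 < parcel 13 < parcel 1 < parcel 12.
So parcel 12 is heavier.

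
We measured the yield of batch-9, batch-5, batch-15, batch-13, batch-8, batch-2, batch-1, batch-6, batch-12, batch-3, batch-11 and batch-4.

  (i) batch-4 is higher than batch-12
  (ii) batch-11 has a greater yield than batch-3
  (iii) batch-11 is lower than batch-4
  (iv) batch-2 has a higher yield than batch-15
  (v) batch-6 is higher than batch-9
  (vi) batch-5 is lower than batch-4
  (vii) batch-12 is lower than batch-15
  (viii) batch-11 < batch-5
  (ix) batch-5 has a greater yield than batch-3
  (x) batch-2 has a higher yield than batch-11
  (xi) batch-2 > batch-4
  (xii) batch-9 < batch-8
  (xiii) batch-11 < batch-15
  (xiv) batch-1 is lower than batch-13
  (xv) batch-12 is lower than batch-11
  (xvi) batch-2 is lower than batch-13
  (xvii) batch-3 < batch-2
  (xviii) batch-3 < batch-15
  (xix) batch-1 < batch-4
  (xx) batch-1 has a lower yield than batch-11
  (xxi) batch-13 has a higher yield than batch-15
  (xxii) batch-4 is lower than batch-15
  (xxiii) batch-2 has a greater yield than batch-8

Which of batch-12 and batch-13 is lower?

The relevant relations are batch-12 < batch-11; batch-11 < batch-5; batch-5 < batch-4; batch-4 < batch-15; batch-15 < batch-2; batch-2 < batch-13.
Together: batch-12 < batch-11 < batch-5 < batch-4 < batch-15 < batch-2 < batch-13.
So batch-12 < batch-13; batch-12 is the lower of the two.

batch-12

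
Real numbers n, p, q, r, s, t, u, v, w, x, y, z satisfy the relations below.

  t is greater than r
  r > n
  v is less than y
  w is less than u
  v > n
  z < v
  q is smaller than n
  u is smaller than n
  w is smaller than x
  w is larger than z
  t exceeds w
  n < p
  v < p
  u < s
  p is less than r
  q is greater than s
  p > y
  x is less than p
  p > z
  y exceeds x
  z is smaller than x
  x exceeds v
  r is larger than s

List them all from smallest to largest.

Nothing is placed below z, so it is least; from there z < w; w < u; u < s; s < q; q < n; n < v; v < x; x < y; y < p; p < r; r < t, each given directly.

z < w < u < s < q < n < v < x < y < p < r < t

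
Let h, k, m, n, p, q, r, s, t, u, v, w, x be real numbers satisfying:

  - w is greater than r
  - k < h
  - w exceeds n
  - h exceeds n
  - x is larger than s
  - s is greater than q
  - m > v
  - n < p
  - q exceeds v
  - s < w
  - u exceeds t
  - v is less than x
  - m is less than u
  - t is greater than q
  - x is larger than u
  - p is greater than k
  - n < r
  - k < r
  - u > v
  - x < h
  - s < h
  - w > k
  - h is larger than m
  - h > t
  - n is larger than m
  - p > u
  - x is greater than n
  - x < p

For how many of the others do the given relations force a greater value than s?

4

From s the given relations immediately reach x, h, w.
From those, p — 4 in total.
Nothing else is reachable above s; 4 in all.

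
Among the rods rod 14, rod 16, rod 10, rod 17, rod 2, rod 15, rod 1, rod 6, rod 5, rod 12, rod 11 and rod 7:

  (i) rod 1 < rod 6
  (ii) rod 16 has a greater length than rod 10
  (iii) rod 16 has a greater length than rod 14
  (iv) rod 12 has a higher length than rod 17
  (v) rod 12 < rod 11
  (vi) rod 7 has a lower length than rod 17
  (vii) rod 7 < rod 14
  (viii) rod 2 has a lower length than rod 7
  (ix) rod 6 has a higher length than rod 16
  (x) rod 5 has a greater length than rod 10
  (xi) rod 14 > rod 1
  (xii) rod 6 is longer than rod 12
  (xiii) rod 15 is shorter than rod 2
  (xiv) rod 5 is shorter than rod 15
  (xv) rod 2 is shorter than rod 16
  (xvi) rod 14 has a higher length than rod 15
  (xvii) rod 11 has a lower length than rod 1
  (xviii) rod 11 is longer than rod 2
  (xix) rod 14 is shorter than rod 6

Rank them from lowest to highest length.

Nothing is placed below rod 10, so it is least; from there rod 10 < rod 5; rod 5 < rod 15; rod 15 < rod 2; rod 2 < rod 7; rod 7 < rod 17; rod 17 < rod 12; rod 12 < rod 11; rod 11 < rod 1; rod 1 < rod 14; rod 14 < rod 16; rod 16 < rod 6, each given directly.

rod 10 < rod 5 < rod 15 < rod 2 < rod 7 < rod 17 < rod 12 < rod 11 < rod 1 < rod 14 < rod 16 < rod 6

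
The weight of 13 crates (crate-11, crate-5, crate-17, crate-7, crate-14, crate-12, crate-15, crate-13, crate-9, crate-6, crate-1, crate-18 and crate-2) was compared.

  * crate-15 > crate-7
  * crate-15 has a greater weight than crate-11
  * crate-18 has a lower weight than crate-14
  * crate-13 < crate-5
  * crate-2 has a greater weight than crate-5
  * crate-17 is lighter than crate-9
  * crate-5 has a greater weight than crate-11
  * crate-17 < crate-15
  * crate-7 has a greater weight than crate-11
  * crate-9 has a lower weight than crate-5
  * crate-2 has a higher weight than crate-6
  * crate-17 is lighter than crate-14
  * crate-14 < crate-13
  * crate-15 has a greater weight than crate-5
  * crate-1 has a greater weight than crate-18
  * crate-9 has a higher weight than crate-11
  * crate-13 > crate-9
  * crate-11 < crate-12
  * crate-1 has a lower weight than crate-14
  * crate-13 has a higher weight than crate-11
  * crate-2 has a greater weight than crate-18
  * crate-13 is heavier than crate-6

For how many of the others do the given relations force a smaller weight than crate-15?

The elements the relations force below crate-15 are crate-17, crate-18, crate-1, crate-11, crate-9, crate-6, crate-14, crate-7, crate-13, crate-5 — no chain reaches any other.
That is 10.

10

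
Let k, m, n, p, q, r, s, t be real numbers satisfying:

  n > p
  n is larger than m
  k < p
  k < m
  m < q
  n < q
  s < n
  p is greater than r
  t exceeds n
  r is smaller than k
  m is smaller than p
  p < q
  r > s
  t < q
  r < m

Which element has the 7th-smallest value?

t

Chaining the given pairs: s < r < k < m < p < n < t < q.
The 7th smallest is t.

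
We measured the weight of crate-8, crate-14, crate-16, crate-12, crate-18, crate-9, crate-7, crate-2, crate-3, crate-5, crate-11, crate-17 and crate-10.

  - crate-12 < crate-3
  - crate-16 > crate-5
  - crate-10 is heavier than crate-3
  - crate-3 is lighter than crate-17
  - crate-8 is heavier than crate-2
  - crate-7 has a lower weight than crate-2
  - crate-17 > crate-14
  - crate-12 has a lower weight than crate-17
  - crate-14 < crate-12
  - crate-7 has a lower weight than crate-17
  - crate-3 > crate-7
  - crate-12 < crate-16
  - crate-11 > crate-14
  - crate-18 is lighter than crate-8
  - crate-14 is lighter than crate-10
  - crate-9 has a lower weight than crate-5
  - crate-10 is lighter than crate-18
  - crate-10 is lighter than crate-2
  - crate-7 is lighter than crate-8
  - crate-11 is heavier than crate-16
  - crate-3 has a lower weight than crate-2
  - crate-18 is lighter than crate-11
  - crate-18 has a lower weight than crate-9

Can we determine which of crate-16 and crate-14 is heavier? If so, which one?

crate-16

crate-14 < crate-12 and crate-12 < crate-3 give crate-14 < crate-3.
With crate-3 < crate-10: crate-14 < crate-12 < crate-3 < crate-10.
With crate-10 < crate-18: crate-14 < crate-12 < crate-3 < crate-10 < crate-18.
Then crate-18 < crate-9 extends the chain to crate-9.
With crate-9 < crate-5: crate-14 < crate-12 < crate-3 < crate-10 < crate-18 < crate-9 < crate-5.
With crate-5 < crate-16: crate-14 < crate-12 < crate-3 < crate-10 < crate-18 < crate-9 < crate-5 < crate-16.
So crate-16 is heavier.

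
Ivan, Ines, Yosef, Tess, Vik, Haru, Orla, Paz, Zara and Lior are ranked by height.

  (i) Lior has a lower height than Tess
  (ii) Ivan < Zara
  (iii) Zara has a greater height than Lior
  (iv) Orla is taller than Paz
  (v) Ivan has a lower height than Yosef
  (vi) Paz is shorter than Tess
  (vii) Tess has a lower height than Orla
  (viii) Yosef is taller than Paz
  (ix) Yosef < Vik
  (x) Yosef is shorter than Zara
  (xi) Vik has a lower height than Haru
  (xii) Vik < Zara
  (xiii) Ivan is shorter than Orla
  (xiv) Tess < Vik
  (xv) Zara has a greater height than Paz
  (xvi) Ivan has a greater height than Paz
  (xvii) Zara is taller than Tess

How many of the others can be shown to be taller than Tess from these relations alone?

Directly above Tess: Vik, Zara, Orla.
One step further: Haru (4 so far).
No other element is forced above Tess by the given relations, so the count is 4.

4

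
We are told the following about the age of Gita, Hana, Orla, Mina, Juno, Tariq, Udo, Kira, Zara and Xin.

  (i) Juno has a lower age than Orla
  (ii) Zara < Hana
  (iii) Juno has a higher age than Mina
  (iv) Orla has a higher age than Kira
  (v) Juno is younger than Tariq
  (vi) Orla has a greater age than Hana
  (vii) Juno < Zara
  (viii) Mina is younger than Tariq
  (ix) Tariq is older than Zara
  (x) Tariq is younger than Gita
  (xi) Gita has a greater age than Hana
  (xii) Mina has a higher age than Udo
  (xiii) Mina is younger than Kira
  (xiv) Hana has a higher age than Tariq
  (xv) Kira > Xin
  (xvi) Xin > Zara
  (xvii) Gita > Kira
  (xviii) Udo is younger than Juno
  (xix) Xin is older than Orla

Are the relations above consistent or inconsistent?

We have Kira < Orla stated directly, yet also Orla < Xin < Kira by chaining the others — so Orla < Kira. Contradiction.

inconsistent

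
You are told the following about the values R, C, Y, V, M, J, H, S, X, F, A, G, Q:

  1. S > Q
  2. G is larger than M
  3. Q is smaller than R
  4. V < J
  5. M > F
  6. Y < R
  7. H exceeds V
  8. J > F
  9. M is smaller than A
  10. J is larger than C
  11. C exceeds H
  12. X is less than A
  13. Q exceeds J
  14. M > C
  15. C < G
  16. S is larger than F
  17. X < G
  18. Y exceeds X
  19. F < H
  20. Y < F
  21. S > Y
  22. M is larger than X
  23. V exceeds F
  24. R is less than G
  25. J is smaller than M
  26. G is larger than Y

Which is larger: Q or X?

Q

Following the relations from X: X < Y < F < V < H < C < J < Q.
So X < Q; Q is the larger of the two.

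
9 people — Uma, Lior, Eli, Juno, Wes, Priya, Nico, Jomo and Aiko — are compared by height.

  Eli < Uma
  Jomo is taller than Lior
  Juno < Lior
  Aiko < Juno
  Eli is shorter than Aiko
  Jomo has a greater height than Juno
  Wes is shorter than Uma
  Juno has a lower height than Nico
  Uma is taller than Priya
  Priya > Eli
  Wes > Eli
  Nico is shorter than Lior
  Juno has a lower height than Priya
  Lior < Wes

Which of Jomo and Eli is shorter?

Eli < Aiko and Aiko < Juno give Eli < Juno.
With Juno < Nico: Eli < Aiko < Juno < Nico.
With Nico < Lior: Eli < Aiko < Juno < Nico < Lior.
Then Lior < Jomo extends the chain to Jomo.
So Eli < Jomo; Eli is the shorter of the two.

Eli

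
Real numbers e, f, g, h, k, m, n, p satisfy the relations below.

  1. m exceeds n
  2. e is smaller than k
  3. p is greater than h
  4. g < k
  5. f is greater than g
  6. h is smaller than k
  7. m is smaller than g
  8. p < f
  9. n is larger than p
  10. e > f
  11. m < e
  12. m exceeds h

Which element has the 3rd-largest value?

The consecutive relations fix a unique order: h < p < n < m < g < f < e < k.
Counting 3 from the largest end gives f.

f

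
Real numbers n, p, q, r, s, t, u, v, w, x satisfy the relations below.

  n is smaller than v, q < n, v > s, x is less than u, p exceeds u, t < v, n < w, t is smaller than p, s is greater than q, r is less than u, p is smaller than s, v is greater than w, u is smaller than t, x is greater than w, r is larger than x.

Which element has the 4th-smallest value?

x

Chaining the given pairs: q < n < w < x < r < u < t < p < s < v.
Counting 4 from the smallest end gives x.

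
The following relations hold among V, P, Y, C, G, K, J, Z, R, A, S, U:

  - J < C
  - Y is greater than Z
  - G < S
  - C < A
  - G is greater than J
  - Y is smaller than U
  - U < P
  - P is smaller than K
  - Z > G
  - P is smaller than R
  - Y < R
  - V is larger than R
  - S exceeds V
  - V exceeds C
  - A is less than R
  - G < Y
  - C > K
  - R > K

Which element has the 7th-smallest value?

K

The consecutive relations fix a unique order: J < G < Z < Y < U < P < K < C < A < R < V < S.
Counting 7 from the smallest end gives K.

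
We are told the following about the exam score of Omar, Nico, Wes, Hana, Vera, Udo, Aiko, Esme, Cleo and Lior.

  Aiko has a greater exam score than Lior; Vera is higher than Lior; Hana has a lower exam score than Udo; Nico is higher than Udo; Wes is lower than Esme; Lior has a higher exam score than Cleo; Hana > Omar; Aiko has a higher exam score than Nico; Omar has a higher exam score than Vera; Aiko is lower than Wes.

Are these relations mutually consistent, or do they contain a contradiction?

The single ordering Cleo < Lior < Vera < Omar < Hana < Udo < Nico < Aiko < Wes < Esme satisfies every listed relation, so no contradiction arises.

consistent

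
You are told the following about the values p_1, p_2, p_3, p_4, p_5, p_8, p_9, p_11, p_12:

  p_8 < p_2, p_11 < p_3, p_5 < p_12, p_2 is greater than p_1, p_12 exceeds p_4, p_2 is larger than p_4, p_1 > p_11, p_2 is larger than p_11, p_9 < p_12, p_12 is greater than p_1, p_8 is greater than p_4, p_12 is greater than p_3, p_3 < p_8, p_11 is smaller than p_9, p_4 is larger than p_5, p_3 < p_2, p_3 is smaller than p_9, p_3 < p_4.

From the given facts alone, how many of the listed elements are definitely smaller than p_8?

The elements the relations force below p_8 are p_11, p_5, p_3, p_4 — no chain reaches any other.
That is 4.

4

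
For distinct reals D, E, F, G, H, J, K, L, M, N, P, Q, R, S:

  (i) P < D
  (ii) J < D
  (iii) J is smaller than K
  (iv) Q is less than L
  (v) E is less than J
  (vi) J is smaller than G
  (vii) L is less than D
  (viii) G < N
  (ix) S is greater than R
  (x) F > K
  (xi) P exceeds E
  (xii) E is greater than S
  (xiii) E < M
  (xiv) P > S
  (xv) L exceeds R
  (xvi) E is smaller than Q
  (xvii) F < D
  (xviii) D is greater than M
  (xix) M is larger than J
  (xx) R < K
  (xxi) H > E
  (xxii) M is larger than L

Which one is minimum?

R

Chaining upward from R: directly above it, S, K, L; then E, P, F, M, D; then J, Q, H; then G; then N.
That covers every other element, and nothing is given below R, so R is the minimum.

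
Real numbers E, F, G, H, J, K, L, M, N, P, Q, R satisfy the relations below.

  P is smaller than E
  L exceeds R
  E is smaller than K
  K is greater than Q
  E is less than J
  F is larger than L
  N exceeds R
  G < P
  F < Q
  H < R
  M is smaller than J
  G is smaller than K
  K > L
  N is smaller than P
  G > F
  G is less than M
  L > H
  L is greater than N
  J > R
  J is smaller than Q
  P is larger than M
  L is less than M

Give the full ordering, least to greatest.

Nothing is placed below H, so it is least; from there H < R; R < N; N < L; L < F; F < G; G < M; M < P; P < E; E < J; J < Q; Q < K, each given directly.

H < R < N < L < F < G < M < P < E < J < Q < K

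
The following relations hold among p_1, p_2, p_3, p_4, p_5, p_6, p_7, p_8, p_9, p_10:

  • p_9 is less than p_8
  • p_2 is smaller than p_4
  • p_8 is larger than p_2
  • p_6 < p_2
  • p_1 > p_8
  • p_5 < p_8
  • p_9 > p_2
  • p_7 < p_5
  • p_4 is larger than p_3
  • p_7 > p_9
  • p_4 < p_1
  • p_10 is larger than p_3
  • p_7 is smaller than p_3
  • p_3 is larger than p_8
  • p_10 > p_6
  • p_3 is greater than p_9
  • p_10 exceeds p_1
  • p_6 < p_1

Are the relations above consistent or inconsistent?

The single ordering p_6 < p_2 < p_9 < p_7 < p_5 < p_8 < p_3 < p_4 < p_1 < p_10 satisfies every listed relation, so no contradiction arises.

consistent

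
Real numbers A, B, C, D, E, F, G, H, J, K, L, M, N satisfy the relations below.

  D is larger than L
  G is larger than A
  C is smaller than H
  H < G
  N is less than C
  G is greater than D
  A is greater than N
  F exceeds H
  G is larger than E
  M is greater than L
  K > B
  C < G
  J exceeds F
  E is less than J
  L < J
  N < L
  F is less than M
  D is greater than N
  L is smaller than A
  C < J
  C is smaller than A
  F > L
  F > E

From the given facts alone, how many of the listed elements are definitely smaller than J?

Directly below J: C, L, E, F.
One step further: N, H (6 so far).
No other element is forced below J by the given relations, so the count is 6.

6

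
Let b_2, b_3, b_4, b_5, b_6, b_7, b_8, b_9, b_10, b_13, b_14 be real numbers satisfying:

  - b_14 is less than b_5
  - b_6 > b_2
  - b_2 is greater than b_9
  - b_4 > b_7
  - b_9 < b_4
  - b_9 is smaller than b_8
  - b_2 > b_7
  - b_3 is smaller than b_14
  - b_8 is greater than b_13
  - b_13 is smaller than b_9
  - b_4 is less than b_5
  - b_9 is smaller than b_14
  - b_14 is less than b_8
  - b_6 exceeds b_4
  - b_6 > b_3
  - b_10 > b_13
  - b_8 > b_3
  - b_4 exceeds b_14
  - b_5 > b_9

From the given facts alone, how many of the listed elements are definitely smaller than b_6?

7

Directly below b_6: b_3, b_2, b_4.
One step further: b_9, b_7, b_14 (6 so far).
One step further: b_13 (7 so far).
No other element is forced below b_6 by the given relations, so the count is 7.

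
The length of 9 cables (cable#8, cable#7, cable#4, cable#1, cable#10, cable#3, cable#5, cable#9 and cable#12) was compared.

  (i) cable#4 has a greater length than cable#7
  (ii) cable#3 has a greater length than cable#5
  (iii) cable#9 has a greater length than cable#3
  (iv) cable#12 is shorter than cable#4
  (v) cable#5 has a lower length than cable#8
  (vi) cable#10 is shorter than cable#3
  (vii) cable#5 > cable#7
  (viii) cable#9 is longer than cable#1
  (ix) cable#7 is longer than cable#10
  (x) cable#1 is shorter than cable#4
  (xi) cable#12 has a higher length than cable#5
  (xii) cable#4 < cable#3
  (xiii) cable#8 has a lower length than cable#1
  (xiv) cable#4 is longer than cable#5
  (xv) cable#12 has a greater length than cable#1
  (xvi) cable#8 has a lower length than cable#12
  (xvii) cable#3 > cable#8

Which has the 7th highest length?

cable#5

The consecutive relations fix a unique order: cable#10 < cable#7 < cable#5 < cable#8 < cable#1 < cable#12 < cable#4 < cable#3 < cable#9.
The 7th largest is cable#5.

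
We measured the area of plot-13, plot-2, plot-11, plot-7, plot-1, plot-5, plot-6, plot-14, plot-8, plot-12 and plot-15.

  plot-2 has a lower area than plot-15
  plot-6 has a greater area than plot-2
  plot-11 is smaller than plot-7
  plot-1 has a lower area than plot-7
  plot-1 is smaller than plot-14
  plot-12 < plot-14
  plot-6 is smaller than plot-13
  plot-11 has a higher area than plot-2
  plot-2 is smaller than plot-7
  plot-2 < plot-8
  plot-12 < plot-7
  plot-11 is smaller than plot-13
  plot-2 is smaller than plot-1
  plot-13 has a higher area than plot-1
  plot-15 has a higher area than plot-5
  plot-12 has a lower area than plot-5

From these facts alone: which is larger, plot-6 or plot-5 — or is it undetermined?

Following every chain through plot-5: above plot-5 we get plot-15; below plot-5 we get plot-12.
plot-6 is not reached, and no chain runs the other way from plot-6 to plot-5.
So the given relations leave the order of plot-5 and plot-6 undetermined.

undetermined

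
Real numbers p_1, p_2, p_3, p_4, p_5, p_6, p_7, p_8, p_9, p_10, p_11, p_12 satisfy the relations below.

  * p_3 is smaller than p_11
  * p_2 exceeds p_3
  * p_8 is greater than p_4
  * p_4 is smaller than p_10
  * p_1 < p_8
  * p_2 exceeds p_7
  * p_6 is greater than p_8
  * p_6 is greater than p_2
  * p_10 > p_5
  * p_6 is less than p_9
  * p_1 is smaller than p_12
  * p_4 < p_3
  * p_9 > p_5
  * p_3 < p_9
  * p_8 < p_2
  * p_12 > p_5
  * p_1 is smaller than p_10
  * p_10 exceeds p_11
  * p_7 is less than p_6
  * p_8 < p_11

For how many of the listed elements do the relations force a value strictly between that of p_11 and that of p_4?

Chaining upward from p_4 reaches: p_3, p_8, p_10, p_2, p_6, p_9.
Chaining downward from p_11 reaches: p_1, p_3, p_8.
Strictly between p_4 and p_11 are those in both lists: p_3, p_8 — 2 elements.

2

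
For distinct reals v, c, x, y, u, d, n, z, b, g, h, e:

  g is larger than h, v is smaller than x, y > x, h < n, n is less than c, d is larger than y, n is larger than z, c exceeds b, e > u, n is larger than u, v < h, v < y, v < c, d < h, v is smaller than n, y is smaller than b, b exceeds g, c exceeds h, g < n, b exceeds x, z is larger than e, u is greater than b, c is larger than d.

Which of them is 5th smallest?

Chaining the given pairs: v < x < y < d < h < g < b < u < e < z < n < c.
The 5th smallest is h.

h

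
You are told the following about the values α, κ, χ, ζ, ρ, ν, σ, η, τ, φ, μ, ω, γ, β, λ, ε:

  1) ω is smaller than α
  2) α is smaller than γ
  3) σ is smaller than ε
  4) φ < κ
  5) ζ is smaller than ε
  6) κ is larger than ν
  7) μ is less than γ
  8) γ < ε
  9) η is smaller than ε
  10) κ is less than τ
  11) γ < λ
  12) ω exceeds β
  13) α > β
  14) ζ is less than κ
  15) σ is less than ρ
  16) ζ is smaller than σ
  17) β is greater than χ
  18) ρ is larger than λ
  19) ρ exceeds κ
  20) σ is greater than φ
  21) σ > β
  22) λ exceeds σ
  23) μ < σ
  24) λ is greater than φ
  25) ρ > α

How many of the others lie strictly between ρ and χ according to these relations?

Chaining upward from χ reaches: β, ω, α, γ, σ, λ, ε.
Chaining downward from ρ reaches: φ, β, ω, α, μ, γ, ζ, ν, σ, λ, κ.
Strictly between χ and ρ are those in both lists: β, ω, α, γ, σ, λ — 6 elements.

6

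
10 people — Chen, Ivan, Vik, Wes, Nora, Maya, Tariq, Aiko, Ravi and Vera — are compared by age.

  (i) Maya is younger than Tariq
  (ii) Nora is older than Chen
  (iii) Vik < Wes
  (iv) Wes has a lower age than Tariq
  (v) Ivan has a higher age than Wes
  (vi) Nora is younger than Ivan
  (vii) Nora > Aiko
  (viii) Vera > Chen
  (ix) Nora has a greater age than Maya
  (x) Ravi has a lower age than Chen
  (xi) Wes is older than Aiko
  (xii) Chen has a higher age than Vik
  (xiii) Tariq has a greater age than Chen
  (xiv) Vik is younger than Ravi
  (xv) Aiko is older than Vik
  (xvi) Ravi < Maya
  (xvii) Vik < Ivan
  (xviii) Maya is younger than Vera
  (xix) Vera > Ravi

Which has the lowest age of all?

Chaining upward from Vik: directly above it, Ravi, Aiko, Chen, Wes, Ivan; then Maya, Nora, Vera, Tariq.
That covers every other element, and nothing is given below Vik, so Vik is the lowest age.

Vik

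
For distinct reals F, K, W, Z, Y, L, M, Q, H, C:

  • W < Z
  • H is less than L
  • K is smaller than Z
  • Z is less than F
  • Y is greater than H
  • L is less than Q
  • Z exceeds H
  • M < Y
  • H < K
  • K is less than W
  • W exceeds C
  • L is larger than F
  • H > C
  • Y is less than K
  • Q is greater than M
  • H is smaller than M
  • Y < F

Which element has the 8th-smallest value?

F

Piecing the relations together gives one ordering: C < H < M < Y < K < W < Z < F < L < Q.
Counting 8 from the smallest end gives F.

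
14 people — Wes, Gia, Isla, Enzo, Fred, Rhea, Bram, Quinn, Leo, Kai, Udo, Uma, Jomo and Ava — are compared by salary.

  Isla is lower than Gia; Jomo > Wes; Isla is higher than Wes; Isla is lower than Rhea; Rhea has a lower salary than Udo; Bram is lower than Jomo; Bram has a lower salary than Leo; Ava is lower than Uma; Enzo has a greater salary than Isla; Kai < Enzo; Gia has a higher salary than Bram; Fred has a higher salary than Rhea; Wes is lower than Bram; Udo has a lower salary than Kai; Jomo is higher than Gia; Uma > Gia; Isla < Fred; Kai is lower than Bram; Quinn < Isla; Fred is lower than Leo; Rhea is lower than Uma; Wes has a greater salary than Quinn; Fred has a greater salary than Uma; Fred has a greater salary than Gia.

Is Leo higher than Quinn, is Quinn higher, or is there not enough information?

Link the given pairs in sequence: Quinn < Wes; Wes < Isla; Isla < Rhea; Rhea < Udo; Udo < Kai; Kai < Bram; Bram < Gia; Gia < Uma; Uma < Fred; Fred < Leo.
Chaining these gives Quinn < Wes < Isla < Rhea < Udo < Kai < Bram < Gia < Uma < Fred < Leo.
So Leo is higher.

Leo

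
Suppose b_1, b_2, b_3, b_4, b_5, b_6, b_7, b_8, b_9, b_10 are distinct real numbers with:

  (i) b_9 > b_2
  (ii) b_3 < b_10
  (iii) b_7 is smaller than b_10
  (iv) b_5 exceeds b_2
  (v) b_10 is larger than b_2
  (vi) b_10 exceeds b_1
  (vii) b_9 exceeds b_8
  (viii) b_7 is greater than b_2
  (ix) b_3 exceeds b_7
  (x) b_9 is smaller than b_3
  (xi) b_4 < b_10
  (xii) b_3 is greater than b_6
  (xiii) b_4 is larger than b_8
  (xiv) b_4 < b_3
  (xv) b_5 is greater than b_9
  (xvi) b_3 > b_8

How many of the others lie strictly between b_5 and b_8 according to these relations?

Chaining upward from b_8 reaches: b_4, b_9, b_3, b_10.
Chaining downward from b_5 reaches: b_2, b_9.
Strictly between b_8 and b_5 are those in both lists: b_9 — 1 element.

1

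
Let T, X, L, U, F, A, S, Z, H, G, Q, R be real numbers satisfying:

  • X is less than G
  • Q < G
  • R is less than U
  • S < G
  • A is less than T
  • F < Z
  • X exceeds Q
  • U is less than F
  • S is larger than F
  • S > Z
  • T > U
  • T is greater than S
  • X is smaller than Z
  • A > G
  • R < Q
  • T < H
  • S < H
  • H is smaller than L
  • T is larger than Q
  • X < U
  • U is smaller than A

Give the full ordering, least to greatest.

R < Q < X < U < F < Z < S < G < A < T < H < L

Nothing is placed below R, so it is least; from there R < Q; Q < X; X < U; U < F; F < Z; Z < S; S < G; G < A; A < T; T < H; H < L, each given directly.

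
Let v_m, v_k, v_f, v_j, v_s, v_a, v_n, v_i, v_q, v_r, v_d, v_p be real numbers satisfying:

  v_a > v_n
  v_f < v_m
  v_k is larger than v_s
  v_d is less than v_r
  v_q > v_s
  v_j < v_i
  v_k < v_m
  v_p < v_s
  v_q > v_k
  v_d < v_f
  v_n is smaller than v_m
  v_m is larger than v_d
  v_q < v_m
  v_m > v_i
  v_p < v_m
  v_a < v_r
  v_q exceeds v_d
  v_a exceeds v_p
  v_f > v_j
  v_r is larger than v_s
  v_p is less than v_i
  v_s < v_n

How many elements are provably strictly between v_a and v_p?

Chaining upward from v_p reaches: v_s, v_n, v_k, v_i, v_r, v_q, v_m.
Chaining downward from v_a reaches: v_s, v_n.
Strictly between v_p and v_a are those in both lists: v_s, v_n — 2 elements.

2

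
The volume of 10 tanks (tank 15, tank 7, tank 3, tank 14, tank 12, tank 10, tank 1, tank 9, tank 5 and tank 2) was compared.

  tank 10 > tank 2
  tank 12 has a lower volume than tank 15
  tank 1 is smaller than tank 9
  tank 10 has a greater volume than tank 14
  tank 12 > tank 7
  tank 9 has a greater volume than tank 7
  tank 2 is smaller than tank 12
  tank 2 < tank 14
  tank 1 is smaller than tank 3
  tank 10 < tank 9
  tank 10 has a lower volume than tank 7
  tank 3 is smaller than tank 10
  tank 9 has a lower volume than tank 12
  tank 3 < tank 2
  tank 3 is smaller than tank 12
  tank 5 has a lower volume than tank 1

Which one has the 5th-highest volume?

The consecutive relations fix a unique order: tank 5 < tank 1 < tank 3 < tank 2 < tank 14 < tank 10 < tank 7 < tank 9 < tank 12 < tank 15.
The 5th largest is tank 10.

tank 10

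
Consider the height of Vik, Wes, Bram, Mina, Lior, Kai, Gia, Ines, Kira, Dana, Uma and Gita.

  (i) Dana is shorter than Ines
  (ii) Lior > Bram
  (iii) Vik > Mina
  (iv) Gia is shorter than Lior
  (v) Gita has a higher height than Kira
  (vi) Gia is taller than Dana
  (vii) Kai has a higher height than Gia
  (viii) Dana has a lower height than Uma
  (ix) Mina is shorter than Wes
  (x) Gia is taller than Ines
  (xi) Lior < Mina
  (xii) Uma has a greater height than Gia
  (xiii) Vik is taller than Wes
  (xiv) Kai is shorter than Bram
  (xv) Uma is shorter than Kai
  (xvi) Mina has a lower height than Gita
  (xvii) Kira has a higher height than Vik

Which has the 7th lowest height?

The consecutive relations fix a unique order: Dana < Ines < Gia < Uma < Kai < Bram < Lior < Mina < Wes < Vik < Kira < Gita.
The 7th smallest is Lior.

Lior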